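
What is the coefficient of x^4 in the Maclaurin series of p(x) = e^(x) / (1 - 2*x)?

Use 1/(1 - r) = Σ r^k on the denominator, then take the Cauchy product.
p(0) = 1
p′(0) = 3
p′′(0) = 13
p′′′(0) = 79
p^(4)(0) = 633
Then c_k = p^(k)(0)/k! gives each Taylor coefficient.

211/8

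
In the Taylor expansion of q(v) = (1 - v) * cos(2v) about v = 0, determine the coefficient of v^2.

-2

Distribute the polynomial across the series and collect like powers.
So c_2 = q′′(0)/2! = -2.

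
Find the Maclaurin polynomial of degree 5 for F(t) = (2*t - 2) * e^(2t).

4*t^5/5 + 4*t^4/3 + 4*t^3/3 - 2*t - 2

Shift and add copies of the series according to the polynomial's terms.
F(0) = -2
F′(0) = -2
F′′(0) = 0
F′′′(0) = 8
F^(4)(0) = 32
F^(5)(0) = 96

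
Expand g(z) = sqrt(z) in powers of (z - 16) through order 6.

-21*(z - 16)^6/4294967296 + 7*(z - 16)^5/67108864 - 5*(z - 16)^4/2097152 + (z - 16)^3/16384 - (z - 16)^2/512 + (z - 16)/8 + 4

g(16) = 4
g′(16) = 1/8
g′′(16) = -1/256
g′′′(16) = 3/8192
g^(4)(16) = -15/262144
g^(5)(16) = 105/8388608
g^(6)(16) = -945/268435456
Dividing each by k! gives the coefficients c_0, ..., c_6.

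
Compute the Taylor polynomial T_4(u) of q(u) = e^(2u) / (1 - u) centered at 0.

7*u^4 + 19*u^3/3 + 5*u^2 + 3*u + 1

Expand 1/(denominator) as a geometric series and multiply by the numerator's series.
q(0) = 1
q′(0) = 3
q′′(0) = 10
q′′′(0) = 38
q^(4)(0) = 168
The Taylor polynomial is Σ q^(k)(0)/k! · u^k.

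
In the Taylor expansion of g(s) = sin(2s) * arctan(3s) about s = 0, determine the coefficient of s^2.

6

Write out both Maclaurin series and multiply, keeping only the needed powers.
g(0) = 0
g′(0) = 0
g′′(0) = 12
So c_2 = g′′(0)/2! = 6.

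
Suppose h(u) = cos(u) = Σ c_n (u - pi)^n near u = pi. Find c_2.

1/2

h(pi) = -1
h′(pi) = 0
h′′(pi) = 1
So c_2 = h′′(pi)/2! = 1/2.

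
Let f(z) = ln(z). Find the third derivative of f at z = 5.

2/125

Differentiate repeatedly and evaluate at the center.
The coefficient of (z - 5)^3 in the expansion is 1/375, so f′′′(5) = 3! * (1/375) = 2/125.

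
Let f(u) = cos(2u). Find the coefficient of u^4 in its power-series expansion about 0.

f(0) = 1
f′(0) = 0
f′′(0) = -4
f′′′(0) = 0
f^(4)(0) = 16

2/3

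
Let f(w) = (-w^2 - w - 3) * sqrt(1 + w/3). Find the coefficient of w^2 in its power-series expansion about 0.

-9/8

Distribute the polynomial across the series and collect like powers.
f(0) = -3
f′(0) = -3/2
f′′(0) = -9/4
Then c_k = f^(k)(0)/k! gives each Taylor coefficient.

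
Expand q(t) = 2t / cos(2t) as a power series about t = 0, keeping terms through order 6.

Invert the denominator's series and multiply.
q(0) = 0
q′(0) = 2
q′′(0) = 0
q′′′(0) = 24
q^(4)(0) = 0
q^(5)(0) = 800
q^(6)(0) = 0
The Taylor polynomial is Σ q^(k)(0)/k! · t^k.

20*t^5/3 + 4*t^3 + 2*t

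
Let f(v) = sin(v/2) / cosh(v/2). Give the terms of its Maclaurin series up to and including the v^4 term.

-v^3/12 + v/2

Invert the denominator's series and multiply.
f(0) = 0
f′(0) = 1/2
f′′(0) = 0
f′′′(0) = -1/2
f^(4)(0) = 0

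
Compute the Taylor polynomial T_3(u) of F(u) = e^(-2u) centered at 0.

-4*u^3/3 + 2*u^2 - 2*u + 1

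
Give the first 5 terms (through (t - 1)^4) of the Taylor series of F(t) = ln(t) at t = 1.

F(1) = 0
F′(1) = 1
F′′(1) = -1
F′′′(1) = 2
F^(4)(1) = -6
Dividing each by k! gives the coefficients c_0, ..., c_4.

-(t - 1)^4/4 + (t - 1)^3/3 - (t - 1)^2/2 + (t - 1)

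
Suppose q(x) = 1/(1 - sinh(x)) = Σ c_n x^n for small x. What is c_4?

Compose series: expand the inner function first, then feed it into the outer expansion.
[x^0] = 1;  [x^1] = 1;  [x^2] = 1;  [x^3] = 7/6;  [x^4] = 4/3.

4/3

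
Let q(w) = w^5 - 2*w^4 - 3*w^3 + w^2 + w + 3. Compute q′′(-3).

Compute the successive derivatives at the expansion point and divide by k!.
From the series, [(w + 3)^2] q = -350; multiply by 2! = 2 to get -700.

-700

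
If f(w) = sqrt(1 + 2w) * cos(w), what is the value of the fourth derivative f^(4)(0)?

-8

Take the Cauchy product of the two expansions.
From the series, [w^4] f = -1/3; multiply by 4! = 24 to get -8.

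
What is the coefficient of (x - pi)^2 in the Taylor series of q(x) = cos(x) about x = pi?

1/2

q(pi) = -1
q′(pi) = 0
q′′(pi) = 1
Dividing each by k! gives the coefficients c_0, ..., c_2.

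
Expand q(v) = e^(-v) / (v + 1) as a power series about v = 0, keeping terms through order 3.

Multiply the numerator's expansion by the denominator's geometric series.
q(0) = 1
q′(0) = -2
q′′(0) = 5
q′′′(0) = -16
The Taylor polynomial is Σ q^(k)(0)/k! · v^k.

-8*v^3/3 + 5*v^2/2 - 2*v + 1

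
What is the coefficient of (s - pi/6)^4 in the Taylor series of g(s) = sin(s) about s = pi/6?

1/48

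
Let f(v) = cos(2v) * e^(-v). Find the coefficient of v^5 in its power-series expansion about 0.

Multiply the two series term by term and collect like powers.
f(0) = 1
f′(0) = -1
f′′(0) = -3
f′′′(0) = 11
f^(4)(0) = -7
f^(5)(0) = -41

-41/120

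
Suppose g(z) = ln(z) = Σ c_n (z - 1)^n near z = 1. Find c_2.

-1/2

Differentiate repeatedly and evaluate at the center.
[(z - 1)^0] = 0;  [(z - 1)^1] = 1;  [(z - 1)^2] = -1/2.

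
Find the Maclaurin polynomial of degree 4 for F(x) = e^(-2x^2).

[x^0] = 1;  [x^1] = 0;  [x^2] = -2;  [x^3] = 0;  [x^4] = 2.

2*x^4 - 2*x^2 + 1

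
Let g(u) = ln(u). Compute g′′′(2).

From the series, [(u - 2)^3] g = 1/24; multiply by 3! = 6 to get 1/4.

1/4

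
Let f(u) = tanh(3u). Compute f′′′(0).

From the series, [u^3] f = -9; multiply by 3! = 6 to get -54.

-54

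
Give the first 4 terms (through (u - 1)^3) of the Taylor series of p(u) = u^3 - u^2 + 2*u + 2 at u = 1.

(u - 1)^3 + 2*(u - 1)^2 + 3*(u - 1) + 4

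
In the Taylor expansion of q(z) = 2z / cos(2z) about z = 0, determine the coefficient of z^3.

Divide the numerator series by the denominator series (power-series long division).
q(0) = 0
q′(0) = 2
q′′(0) = 0
q′′′(0) = 24
So c_3 = q′′′(0)/3! = 4.

4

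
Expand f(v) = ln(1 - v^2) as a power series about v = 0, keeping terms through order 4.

-v^4/2 - v^2

[v^0] = 0;  [v^1] = 0;  [v^2] = -1;  [v^3] = 0;  [v^4] = -1/2.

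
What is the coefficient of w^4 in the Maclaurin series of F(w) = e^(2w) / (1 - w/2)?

Take the Cauchy product of the two expansions.
[w^0] = 1;  [w^1] = 5/2;  [w^2] = 13/4;  [w^3] = 71/24;  [w^4] = 103/48.

103/48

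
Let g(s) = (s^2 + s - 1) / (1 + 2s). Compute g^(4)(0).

-480

Shift and add copies of the series according to the polynomial's terms.
The coefficient of s^4 in the expansion is -20, so g^(4)(0) = 4! * (-20) = -480.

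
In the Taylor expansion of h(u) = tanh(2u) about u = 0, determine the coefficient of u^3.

Apply the Taylor formula c_k = f^(k)(a)/k!.
h(0) = 0
h′(0) = 2
h′′(0) = 0
h′′′(0) = -16

-8/3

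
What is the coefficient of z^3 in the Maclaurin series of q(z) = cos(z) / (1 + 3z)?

Expand each factor separately, then convolve coefficients.
q(0) = 1
q′(0) = -3
q′′(0) = 17
q′′′(0) = -153

-51/2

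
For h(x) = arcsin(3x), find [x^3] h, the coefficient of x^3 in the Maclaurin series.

9/2

h(0) = 0
h′(0) = 3
h′′(0) = 0
h′′′(0) = 27
Dividing each by k! gives the coefficients c_0, ..., c_3.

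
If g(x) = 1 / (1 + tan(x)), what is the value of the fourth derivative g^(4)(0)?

Expand as Σ (-1)^k u^k with u equal to the inner function's series.
From the series, [x^4] g = 5/3; multiply by 4! = 24 to get 40.

40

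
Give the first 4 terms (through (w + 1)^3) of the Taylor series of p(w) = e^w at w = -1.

(w + 1)^3*e^(-1)/6 + (w + 1)^2*e^(-1)/2 + (w + 1)*e^(-1) + e^(-1)

p(-1) = e^(-1)
p′(-1) = e^(-1)
p′′(-1) = e^(-1)
p′′′(-1) = e^(-1)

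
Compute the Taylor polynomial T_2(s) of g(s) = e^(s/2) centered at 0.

Differentiate repeatedly and evaluate at the center.

s^2/8 + s/2 + 1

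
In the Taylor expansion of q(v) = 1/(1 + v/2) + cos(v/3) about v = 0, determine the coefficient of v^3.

Expand each term separately and add.
q(0) = 2
q′(0) = -1/2
q′′(0) = 7/18
q′′′(0) = -3/4
So c_3 = q′′′(0)/3! = -1/8.

-1/8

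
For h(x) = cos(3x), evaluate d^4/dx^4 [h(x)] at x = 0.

From the series, [x^4] h = 27/8; multiply by 4! = 24 to get 81.

81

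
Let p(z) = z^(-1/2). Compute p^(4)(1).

The coefficient of (z - 1)^4 in the expansion is 35/128, so p^(4)(1) = 4! * (35/128) = 105/16.

105/16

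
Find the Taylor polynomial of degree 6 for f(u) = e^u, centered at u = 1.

e*(u - 1)^6/720 + e*(u - 1)^5/120 + e*(u - 1)^4/24 + e*(u - 1)^3/6 + e*(u - 1)^2/2 + e*(u - 1) + e

Differentiate repeatedly and evaluate at the center.
f(1) = e
f′(1) = e
f′′(1) = e
f′′′(1) = e
f^(4)(1) = e
f^(5)(1) = e
f^(6)(1) = e
Then c_k = f^(k)(1)/k! gives each Taylor coefficient.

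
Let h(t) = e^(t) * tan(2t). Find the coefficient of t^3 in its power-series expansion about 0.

11/3

Multiply the two series term by term and collect like powers.
h(0) = 0
h′(0) = 2
h′′(0) = 4
h′′′(0) = 22
So c_3 = h′′′(0)/3! = 11/3.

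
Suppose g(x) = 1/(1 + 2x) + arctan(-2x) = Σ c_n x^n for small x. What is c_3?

Expand each term separately and add.
[x^0] = 1;  [x^1] = -4;  [x^2] = 4;  [x^3] = -16/3.
So c_3 = g′′′(0)/3! = -16/3.

-16/3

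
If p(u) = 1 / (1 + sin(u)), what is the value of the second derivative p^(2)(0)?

Use the geometric series for the reciprocal, then substitute.
The coefficient of u^2 in the expansion is 1, so p′′(0) = 2! * (1) = 2.

2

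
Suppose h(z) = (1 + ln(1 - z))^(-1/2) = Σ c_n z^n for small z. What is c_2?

5/8

Plug the Maclaurin series of the inner function into that of the outer and collect terms.
h(0) = 1
h′(0) = 1/2
h′′(0) = 5/4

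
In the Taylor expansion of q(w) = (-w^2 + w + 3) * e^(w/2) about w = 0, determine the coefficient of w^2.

-1/8

Multiply each power in the prefactor through the base expansion.
q(0) = 3
q′(0) = 5/2
q′′(0) = -1/4
The Taylor polynomial is Σ q^(k)(0)/k! · w^k.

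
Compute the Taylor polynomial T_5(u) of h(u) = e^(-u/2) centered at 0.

-u^5/3840 + u^4/384 - u^3/48 + u^2/8 - u/2 + 1

Compute the successive derivatives at the expansion point and divide by k!.
h(0) = 1
h′(0) = -1/2
h′′(0) = 1/4
h′′′(0) = -1/8
h^(4)(0) = 1/16
h^(5)(0) = -1/32
The Taylor polynomial is Σ h^(k)(0)/k! · u^k.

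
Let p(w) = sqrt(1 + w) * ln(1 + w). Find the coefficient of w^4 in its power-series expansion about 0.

1/24

Take the Cauchy product of the two expansions.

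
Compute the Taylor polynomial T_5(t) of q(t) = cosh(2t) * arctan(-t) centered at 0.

Expand each factor separately, then convolve coefficients.
q(0) = 0
q′(0) = -1
q′′(0) = 0
q′′′(0) = -10
q^(4)(0) = 0
q^(5)(0) = -24
The Taylor polynomial is Σ q^(k)(0)/k! · t^k.

-t^5/5 - 5*t^3/3 - t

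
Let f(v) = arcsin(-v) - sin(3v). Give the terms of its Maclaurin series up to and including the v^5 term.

Combine the two series term by term.
[v^0] = 0;  [v^1] = -4;  [v^2] = 0;  [v^3] = 13/3;  [v^4] = 0;  [v^5] = -21/10.

-21*v^5/10 + 13*v^3/3 - 4*v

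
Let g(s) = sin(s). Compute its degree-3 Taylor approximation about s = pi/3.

-(s - pi/3)^3/12 - sqrt(3)*(s - pi/3)^2/4 + (s - pi/3)/2 + sqrt(3)/2

Differentiate repeatedly and evaluate at the center.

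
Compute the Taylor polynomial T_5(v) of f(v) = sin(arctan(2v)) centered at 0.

12*v^5 - 4*v^3 + 2*v

Plug the Maclaurin series of the inner function into that of the outer and collect terms.
f(0) = 0
f′(0) = 2
f′′(0) = 0
f′′′(0) = -24
f^(4)(0) = 0
f^(5)(0) = 1440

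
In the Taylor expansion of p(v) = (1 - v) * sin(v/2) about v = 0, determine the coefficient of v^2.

-1/2

Distribute the polynomial across the series and collect like powers.
p(0) = 0
p′(0) = 1/2
p′′(0) = -1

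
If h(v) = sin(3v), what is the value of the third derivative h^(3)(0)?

The coefficient of v^3 in the expansion is -9/2, so h′′′(0) = 3! * (-9/2) = -27.

-27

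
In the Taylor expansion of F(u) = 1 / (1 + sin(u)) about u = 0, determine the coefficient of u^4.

2/3

Write 1/(1+u) = 1 - u + u^2 - u^3 + ... and substitute the series for u.
[u^0] = 1;  [u^1] = -1;  [u^2] = 1;  [u^3] = -5/6;  [u^4] = 2/3.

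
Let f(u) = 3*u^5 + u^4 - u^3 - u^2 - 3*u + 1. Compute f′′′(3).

1686

The coefficient of (u - 3)^3 in the expansion is 281, so f′′′(3) = 3! * (281) = 1686.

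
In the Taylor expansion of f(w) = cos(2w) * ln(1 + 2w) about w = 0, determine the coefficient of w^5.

Take the Cauchy product of the two expansions.
f(0) = 0
f′(0) = 2
f′′(0) = -4
f′′′(0) = -8
f^(4)(0) = 0
f^(5)(0) = 288

12/5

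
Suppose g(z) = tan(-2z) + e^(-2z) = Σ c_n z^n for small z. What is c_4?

2/3

Expand each term separately and add.
g(0) = 1
g′(0) = -4
g′′(0) = 4
g′′′(0) = -24
g^(4)(0) = 16
Then c_k = g^(k)(0)/k! gives each Taylor coefficient.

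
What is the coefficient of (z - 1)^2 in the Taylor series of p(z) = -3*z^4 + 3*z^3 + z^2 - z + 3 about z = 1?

Use the known series and substitute for the argument.
p(1) = 3
p′(1) = -2
p′′(1) = -16

-8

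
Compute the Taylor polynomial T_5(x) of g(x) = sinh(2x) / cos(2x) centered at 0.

48*x^5/5 + 16*x^3/3 + 2*x

Divide the numerator series by the denominator series (power-series long division).
g(0) = 0
g′(0) = 2
g′′(0) = 0
g′′′(0) = 32
g^(4)(0) = 0
g^(5)(0) = 1152
Dividing each by k! gives the coefficients c_0, ..., c_5.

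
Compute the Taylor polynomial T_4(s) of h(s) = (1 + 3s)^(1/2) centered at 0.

[s^0] = 1;  [s^1] = 3/2;  [s^2] = -9/8;  [s^3] = 27/16;  [s^4] = -405/128.

-405*s^4/128 + 27*s^3/16 - 9*s^2/8 + 3*s/2 + 1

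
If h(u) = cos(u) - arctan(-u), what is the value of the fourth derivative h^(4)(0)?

1

Expand each term separately and add.
The coefficient of u^4 in the expansion is 1/24, so h^(4)(0) = 4! * (1/24) = 1.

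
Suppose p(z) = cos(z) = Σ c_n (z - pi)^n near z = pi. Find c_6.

c_6 = p^(6)(pi)/6! = 1/720.

1/720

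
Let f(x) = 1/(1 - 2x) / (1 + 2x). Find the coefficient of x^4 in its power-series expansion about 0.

Write out both Maclaurin series and multiply, keeping only the needed powers.

16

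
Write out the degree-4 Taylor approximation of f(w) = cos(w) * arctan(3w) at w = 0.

-21*w^3/2 + 3*w

Take the Cauchy product of the two expansions.
[w^0] = 0;  [w^1] = 3;  [w^2] = 0;  [w^3] = -21/2;  [w^4] = 0.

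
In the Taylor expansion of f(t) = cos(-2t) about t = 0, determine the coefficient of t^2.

-2

f(0) = 1
f′(0) = 0
f′′(0) = -4
So c_2 = f′′(0)/2! = -2.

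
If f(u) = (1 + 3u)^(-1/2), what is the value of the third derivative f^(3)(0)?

-405/8

Use the known series and substitute for the argument.
The coefficient of u^3 in the expansion is -135/16, so f′′′(0) = 3! * (-135/16) = -405/8.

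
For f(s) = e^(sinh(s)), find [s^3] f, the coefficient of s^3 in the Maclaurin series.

1/3

Compose series: expand the inner function first, then feed it into the outer expansion.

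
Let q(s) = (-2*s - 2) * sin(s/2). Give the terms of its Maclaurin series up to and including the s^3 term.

s^3/24 - s^2 - s

Distribute the polynomial across the series and collect like powers.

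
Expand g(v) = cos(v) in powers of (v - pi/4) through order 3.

Compute the successive derivatives at the expansion point and divide by k!.

sqrt(2)*(v - pi/4)^3/12 - sqrt(2)*(v - pi/4)^2/4 - sqrt(2)*(v - pi/4)/2 + sqrt(2)/2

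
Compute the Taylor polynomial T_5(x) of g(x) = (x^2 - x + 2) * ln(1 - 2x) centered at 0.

Multiply each power in the prefactor through the base expansion.
[x^0] = 0;  [x^1] = -4;  [x^2] = -2;  [x^3] = -16/3;  [x^4] = -22/3;  [x^5] = -172/15.

-172*x^5/15 - 22*x^4/3 - 16*x^3/3 - 2*x^2 - 4*x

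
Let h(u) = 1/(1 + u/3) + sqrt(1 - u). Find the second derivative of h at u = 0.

-1/36

Expand each term separately and add.
The coefficient of u^2 in the expansion is -1/72, so h′′(0) = 2! * (-1/72) = -1/36.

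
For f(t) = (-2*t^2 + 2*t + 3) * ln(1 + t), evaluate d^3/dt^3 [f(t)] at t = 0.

Distribute the polynomial across the series and collect like powers.
From the series, [t^3] f = -2; multiply by 3! = 6 to get -12.

-12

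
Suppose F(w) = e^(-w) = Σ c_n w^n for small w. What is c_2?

1/2

F(0) = 1
F′(0) = -1
F′′(0) = 1
The Taylor polynomial is Σ F^(k)(0)/k! · w^k.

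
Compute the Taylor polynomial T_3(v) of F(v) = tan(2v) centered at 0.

8*v^3/3 + 2*v

Use the known series and substitute for the argument.
F(0) = 0
F′(0) = 2
F′′(0) = 0
F′′′(0) = 16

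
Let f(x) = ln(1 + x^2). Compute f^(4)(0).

-12

The coefficient of x^4 in the expansion is -1/2, so f^(4)(0) = 4! * (-1/2) = -12.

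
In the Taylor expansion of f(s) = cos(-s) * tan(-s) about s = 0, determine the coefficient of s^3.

1/6

Take the Cauchy product of the two expansions.
f(0) = 0
f′(0) = -1
f′′(0) = 0
f′′′(0) = 1
So c_3 = f′′′(0)/3! = 1/6.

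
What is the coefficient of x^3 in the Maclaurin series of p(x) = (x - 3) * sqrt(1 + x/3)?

Multiply each power in the prefactor through the base expansion.

-1/48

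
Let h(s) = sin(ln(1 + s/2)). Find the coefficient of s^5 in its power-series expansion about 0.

-1/384

Plug the Maclaurin series of the inner function into that of the outer and collect terms.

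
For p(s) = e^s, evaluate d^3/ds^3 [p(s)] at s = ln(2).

2

From the series, [(s - ln(2))^3] p = 1/3; multiply by 3! = 6 to get 2.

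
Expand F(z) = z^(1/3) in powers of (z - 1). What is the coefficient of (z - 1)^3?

Use the known series and substitute for the argument.
F(1) = 1
F′(1) = 1/3
F′′(1) = -2/9
F′′′(1) = 10/27
So c_3 = F′′′(1)/3! = 5/81.

5/81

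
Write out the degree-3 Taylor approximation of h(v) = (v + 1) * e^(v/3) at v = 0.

Shift and add copies of the series according to the polynomial's terms.

5*v^3/81 + 7*v^2/18 + 4*v/3 + 1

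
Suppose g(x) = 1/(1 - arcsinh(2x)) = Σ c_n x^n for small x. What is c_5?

92/5

Compose series: expand the inner function first, then feed it into the outer expansion.
[x^0] = 1;  [x^1] = 2;  [x^2] = 4;  [x^3] = 20/3;  [x^4] = 32/3;  [x^5] = 92/5.
So c_5 = g^(5)(0)/5! = 92/5.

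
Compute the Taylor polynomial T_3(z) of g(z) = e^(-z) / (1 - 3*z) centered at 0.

58*z^3/3 + 13*z^2/2 + 2*z + 1

Multiply the numerator's expansion by the denominator's geometric series.
g(0) = 1
g′(0) = 2
g′′(0) = 13
g′′′(0) = 116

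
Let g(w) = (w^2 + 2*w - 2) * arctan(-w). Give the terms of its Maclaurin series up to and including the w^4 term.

2*w^4/3 - 5*w^3/3 - 2*w^2 + 2*w

Distribute the polynomial across the series and collect like powers.
g(0) = 0
g′(0) = 2
g′′(0) = -4
g′′′(0) = -10
g^(4)(0) = 16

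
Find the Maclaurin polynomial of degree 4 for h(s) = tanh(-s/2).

s^3/24 - s/2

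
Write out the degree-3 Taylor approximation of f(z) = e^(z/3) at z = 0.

z^3/162 + z^2/18 + z/3 + 1

f(0) = 1
f′(0) = 1/3
f′′(0) = 1/9
f′′′(0) = 1/27
Dividing each by k! gives the coefficients c_0, ..., c_3.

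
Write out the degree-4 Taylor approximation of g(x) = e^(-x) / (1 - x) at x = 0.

Take the Cauchy product of the two expansions.
g(0) = 1
g′(0) = 0
g′′(0) = 1
g′′′(0) = 2
g^(4)(0) = 9

3*x^4/8 + x^3/3 + x^2/2 + 1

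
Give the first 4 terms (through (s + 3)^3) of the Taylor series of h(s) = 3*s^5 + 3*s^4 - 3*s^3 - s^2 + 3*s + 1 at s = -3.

h(-3) = -422
h′(-3) = 819
h′′(-3) = -1244
h′′′(-3) = 1386

231*(s + 3)^3 - 622*(s + 3)^2 + 819*(s + 3) - 422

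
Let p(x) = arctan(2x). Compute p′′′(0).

The coefficient of x^3 in the expansion is -8/3, so p′′′(0) = 3! * (-8/3) = -16.

-16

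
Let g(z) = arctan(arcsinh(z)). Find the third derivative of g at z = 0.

Substitute the inner expansion into the outer series and collect powers.
The coefficient of z^3 in the expansion is -1/2, so g′′′(0) = 3! * (-1/2) = -3.

-3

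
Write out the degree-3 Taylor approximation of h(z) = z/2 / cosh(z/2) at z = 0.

-z^3/16 + z/2

Divide the numerator series by the denominator series (power-series long division).
h(0) = 0
h′(0) = 1/2
h′′(0) = 0
h′′′(0) = -3/8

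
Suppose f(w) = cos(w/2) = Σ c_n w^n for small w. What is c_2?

f(0) = 1
f′(0) = 0
f′′(0) = -1/4
Dividing each by k! gives the coefficients c_0, ..., c_2.

-1/8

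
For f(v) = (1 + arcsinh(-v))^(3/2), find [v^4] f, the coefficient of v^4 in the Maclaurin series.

-13/128

Substitute the inner expansion into the outer series and collect powers.
f(0) = 1
f′(0) = -3/2
f′′(0) = 3/4
f′′′(0) = 15/8
f^(4)(0) = -39/16
Dividing each by k! gives the coefficients c_0, ..., c_4.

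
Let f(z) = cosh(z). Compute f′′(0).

From the series, [z^2] f = 1/2; multiply by 2! = 2 to get 1.

1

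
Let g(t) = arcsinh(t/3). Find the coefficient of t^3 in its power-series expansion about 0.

-1/162

g(0) = 0
g′(0) = 1/3
g′′(0) = 0
g′′′(0) = -1/27
Dividing each by k! gives the coefficients c_0, ..., c_3.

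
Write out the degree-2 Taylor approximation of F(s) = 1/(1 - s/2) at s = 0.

s^2/4 + s/2 + 1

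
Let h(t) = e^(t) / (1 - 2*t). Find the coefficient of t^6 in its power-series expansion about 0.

75973/720

Use 1/(1 - r) = Σ r^k on the denominator, then take the Cauchy product.
h(0) = 1
h′(0) = 3
h′′(0) = 13
h′′′(0) = 79
h^(4)(0) = 633
h^(5)(0) = 6331
h^(6)(0) = 75973
So c_6 = h^(6)(0)/6! = 75973/720.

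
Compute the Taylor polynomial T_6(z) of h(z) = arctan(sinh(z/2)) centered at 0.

Let u equal the inner series; expand the outer function in u and truncate.
h(0) = 0
h′(0) = 1/2
h′′(0) = 0
h′′′(0) = -1/8
h^(4)(0) = 0
h^(5)(0) = 5/32
h^(6)(0) = 0
Then c_k = h^(k)(0)/k! gives each Taylor coefficient.

z^5/768 - z^3/48 + z/2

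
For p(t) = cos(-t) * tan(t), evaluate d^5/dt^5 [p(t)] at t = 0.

Take the Cauchy product of the two expansions.
From the series, [t^5] p = 1/120; multiply by 5! = 120 to get 1.

1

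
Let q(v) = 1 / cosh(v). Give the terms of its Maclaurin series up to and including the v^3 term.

Divide the numerator series by the denominator series (power-series long division).
[v^0] = 1;  [v^1] = 0;  [v^2] = -1/2;  [v^3] = 0.

1 - v^2/2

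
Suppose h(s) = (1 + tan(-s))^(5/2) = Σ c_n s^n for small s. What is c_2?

Let u equal the inner series; expand the outer function in u and truncate.
h(0) = 1
h′(0) = -5/2
h′′(0) = 15/4
Dividing each by k! gives the coefficients c_0, ..., c_2.

15/8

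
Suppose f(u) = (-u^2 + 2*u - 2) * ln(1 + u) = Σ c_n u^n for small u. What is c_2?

3

Multiply each power in the prefactor through the base expansion.
f(0) = 0
f′(0) = -2
f′′(0) = 6
Then c_k = f^(k)(0)/k! gives each Taylor coefficient.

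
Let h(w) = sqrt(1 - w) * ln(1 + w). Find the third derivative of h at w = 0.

Expand each factor separately, then convolve coefficients.
From the series, [w^3] h = 11/24; multiply by 3! = 6 to get 11/4.

11/4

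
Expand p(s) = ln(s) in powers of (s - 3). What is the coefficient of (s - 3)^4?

-1/324

p(3) = ln(3)
p′(3) = 1/3
p′′(3) = -1/9
p′′′(3) = 2/27
p^(4)(3) = -2/27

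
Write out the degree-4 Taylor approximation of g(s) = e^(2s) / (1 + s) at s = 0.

Multiply the two series term by term and collect like powers.
g(0) = 1
g′(0) = 1
g′′(0) = 2
g′′′(0) = 2
g^(4)(0) = 8

s^4/3 + s^3/3 + s^2 + s + 1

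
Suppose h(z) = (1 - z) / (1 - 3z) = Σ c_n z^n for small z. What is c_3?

Shift and add copies of the series according to the polynomial's terms.
[z^0] = 1;  [z^1] = 2;  [z^2] = 6;  [z^3] = 18.

18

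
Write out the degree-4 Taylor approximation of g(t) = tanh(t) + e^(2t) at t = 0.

Add the two expansions coefficient-wise.
[t^0] = 1;  [t^1] = 3;  [t^2] = 2;  [t^3] = 1;  [t^4] = 2/3.

2*t^4/3 + t^3 + 2*t^2 + 3*t + 1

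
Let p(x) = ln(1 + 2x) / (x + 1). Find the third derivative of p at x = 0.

Multiply the numerator's expansion by the denominator's geometric series.
From the series, [x^3] p = 20/3; multiply by 3! = 6 to get 40.

40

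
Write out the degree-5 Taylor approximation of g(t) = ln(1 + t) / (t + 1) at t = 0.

137*t^5/60 - 25*t^4/12 + 11*t^3/6 - 3*t^2/2 + t

Expand 1/(denominator) as a geometric series and multiply by the numerator's series.
[t^0] = 0;  [t^1] = 1;  [t^2] = -3/2;  [t^3] = 11/6;  [t^4] = -25/12;  [t^5] = 137/60.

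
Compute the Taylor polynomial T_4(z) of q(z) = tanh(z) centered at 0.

Compute the successive derivatives at the expansion point and divide by k!.

-z^3/3 + z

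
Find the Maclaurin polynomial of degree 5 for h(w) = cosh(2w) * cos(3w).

-119*w^4/24 - 5*w^2/2 + 1

Expand each factor separately, then convolve coefficients.
[w^0] = 1;  [w^1] = 0;  [w^2] = -5/2;  [w^3] = 0;  [w^4] = -119/24;  [w^5] = 0.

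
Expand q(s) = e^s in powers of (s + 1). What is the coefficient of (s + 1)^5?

q(-1) = e^(-1)
q′(-1) = e^(-1)
q′′(-1) = e^(-1)
q′′′(-1) = e^(-1)
q^(4)(-1) = e^(-1)
q^(5)(-1) = e^(-1)
So c_5 = q^(5)(-1)/5! = e^(-1)/120.

e^(-1)/120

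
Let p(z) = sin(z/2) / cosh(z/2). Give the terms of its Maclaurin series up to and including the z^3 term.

-z^3/12 + z/2

Invert the denominator's series and multiply.
[z^0] = 0;  [z^1] = 1/2;  [z^2] = 0;  [z^3] = -1/12.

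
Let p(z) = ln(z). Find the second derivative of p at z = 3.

-1/9

Use the known series and substitute for the argument.
The coefficient of (z - 3)^2 in the expansion is -1/18, so p′′(3) = 2! * (-1/18) = -1/9.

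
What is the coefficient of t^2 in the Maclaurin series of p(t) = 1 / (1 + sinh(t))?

1

Use the geometric series for the reciprocal, then substitute.
p(0) = 1
p′(0) = -1
p′′(0) = 2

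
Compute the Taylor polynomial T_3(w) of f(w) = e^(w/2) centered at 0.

w^3/48 + w^2/8 + w/2 + 1

f(0) = 1
f′(0) = 1/2
f′′(0) = 1/4
f′′′(0) = 1/8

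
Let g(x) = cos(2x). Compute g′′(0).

-4

From the series, [x^2] g = -2; multiply by 2! = 2 to get -4.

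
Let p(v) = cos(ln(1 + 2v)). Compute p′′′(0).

Compose series: expand the inner function first, then feed it into the outer expansion.
The coefficient of v^3 in the expansion is 4, so p′′′(0) = 3! * (4) = 24.

24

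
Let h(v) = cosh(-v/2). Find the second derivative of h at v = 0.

1/4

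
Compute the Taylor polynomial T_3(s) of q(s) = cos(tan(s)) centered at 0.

Let u equal the inner series; expand the outer function in u and truncate.

1 - s^2/2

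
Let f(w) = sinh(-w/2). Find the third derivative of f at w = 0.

-1/8

The coefficient of w^3 in the expansion is -1/48, so f′′′(0) = 3! * (-1/48) = -1/8.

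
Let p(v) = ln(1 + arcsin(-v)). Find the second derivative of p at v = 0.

Substitute the inner expansion into the outer series and collect powers.
The coefficient of v^2 in the expansion is -1/2, so p′′(0) = 2! * (-1/2) = -1.

-1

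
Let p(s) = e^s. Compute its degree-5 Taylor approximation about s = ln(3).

(s - ln(3))^5/40 + (s - ln(3))^4/8 + (s - ln(3))^3/2 + 3*(s - ln(3))^2/2 + 3*(s - ln(3)) + 3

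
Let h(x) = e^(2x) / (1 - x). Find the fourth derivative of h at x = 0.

Expand each factor separately, then convolve coefficients.
From the series, [x^4] h = 7; multiply by 4! = 24 to get 168.

168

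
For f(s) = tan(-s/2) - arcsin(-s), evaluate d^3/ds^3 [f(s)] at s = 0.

Combine the two series term by term.
The coefficient of s^3 in the expansion is 1/8, so f′′′(0) = 3! * (1/8) = 3/4.

3/4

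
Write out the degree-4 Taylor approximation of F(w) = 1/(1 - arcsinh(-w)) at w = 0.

2*w^4/3 - 5*w^3/6 + w^2 - w + 1

Let u equal the inner series; expand the outer function in u and truncate.
F(0) = 1
F′(0) = -1
F′′(0) = 2
F′′′(0) = -5
F^(4)(0) = 16
The Taylor polynomial is Σ F^(k)(0)/k! · w^k.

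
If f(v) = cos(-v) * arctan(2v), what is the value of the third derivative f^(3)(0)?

-22

Expand each factor separately, then convolve coefficients.
From the series, [v^3] f = -11/3; multiply by 3! = 6 to get -22.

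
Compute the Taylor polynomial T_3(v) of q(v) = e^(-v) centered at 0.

-v^3/6 + v^2/2 - v + 1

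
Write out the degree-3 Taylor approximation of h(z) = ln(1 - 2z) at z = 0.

-8*z^3/3 - 2*z^2 - 2*z

[z^0] = 0;  [z^1] = -2;  [z^2] = -2;  [z^3] = -8/3.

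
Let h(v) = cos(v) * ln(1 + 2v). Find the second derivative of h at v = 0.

Take the Cauchy product of the two expansions.
The coefficient of v^2 in the expansion is -2, so h′′(0) = 2! * (-2) = -4.

-4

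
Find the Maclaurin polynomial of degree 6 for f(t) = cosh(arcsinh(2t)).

Plug the Maclaurin series of the inner function into that of the outer and collect terms.
[t^0] = 1;  [t^1] = 0;  [t^2] = 2;  [t^3] = 0;  [t^4] = -2;  [t^5] = 0;  [t^6] = 4.

4*t^6 - 2*t^4 + 2*t^2 + 1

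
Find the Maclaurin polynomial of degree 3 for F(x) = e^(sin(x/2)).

x^2/8 + x/2 + 1

Substitute the inner expansion into the outer series and collect powers.
F(0) = 1
F′(0) = 1/2
F′′(0) = 1/4
F′′′(0) = 0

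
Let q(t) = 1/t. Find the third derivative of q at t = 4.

-3/128

The coefficient of (t - 4)^3 in the expansion is -1/256, so q′′′(4) = 3! * (-1/256) = -3/128.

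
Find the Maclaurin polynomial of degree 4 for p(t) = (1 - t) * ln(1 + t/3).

-5*t^4/324 + 11*t^3/162 - 7*t^2/18 + t/3

Shift and add copies of the series according to the polynomial's terms.
p(0) = 0
p′(0) = 1/3
p′′(0) = -7/9
p′′′(0) = 11/27
p^(4)(0) = -10/27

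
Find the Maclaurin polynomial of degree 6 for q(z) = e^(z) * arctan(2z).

Multiply the two series term by term and collect like powers.
q(0) = 0
q′(0) = 2
q′′(0) = 4
q′′′(0) = -10
q^(4)(0) = -56
q^(5)(0) = 618
q^(6)(0) = 4300
The Taylor polynomial is Σ q^(k)(0)/k! · z^k.

215*z^6/36 + 103*z^5/20 - 7*z^4/3 - 5*z^3/3 + 2*z^2 + 2*z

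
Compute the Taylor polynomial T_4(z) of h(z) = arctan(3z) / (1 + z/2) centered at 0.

Write out both Maclaurin series and multiply, keeping only the needed powers.
h(0) = 0
h′(0) = 3
h′′(0) = -3
h′′′(0) = -99/2
h^(4)(0) = 99

33*z^4/8 - 33*z^3/4 - 3*z^2/2 + 3*z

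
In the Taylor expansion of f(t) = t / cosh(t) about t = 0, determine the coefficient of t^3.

-1/2

Write the quotient as an unknown series and match coefficients against numerator = denominator · series.
[t^0] = 0;  [t^1] = 1;  [t^2] = 0;  [t^3] = -1/2.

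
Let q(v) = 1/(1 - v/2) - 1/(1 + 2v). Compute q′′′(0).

Combine the two series term by term.
From the series, [v^3] q = 65/8; multiply by 3! = 6 to get 195/4.

195/4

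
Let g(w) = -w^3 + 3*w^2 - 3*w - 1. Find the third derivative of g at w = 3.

From the series, [(w - 3)^3] g = -1; multiply by 3! = 6 to get -6.

-6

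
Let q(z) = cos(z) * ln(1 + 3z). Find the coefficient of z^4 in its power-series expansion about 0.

Expand each factor separately, then convolve coefficients.
q(0) = 0
q′(0) = 3
q′′(0) = -9
q′′′(0) = 45
q^(4)(0) = -432
Dividing each by k! gives the coefficients c_0, ..., c_4.

-18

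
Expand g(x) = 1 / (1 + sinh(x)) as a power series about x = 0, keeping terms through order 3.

Write 1/(1+u) = 1 - u + u^2 - u^3 + ... and substitute the series for u.
g(0) = 1
g′(0) = -1
g′′(0) = 2
g′′′(0) = -7

-7*x^3/6 + x^2 - x + 1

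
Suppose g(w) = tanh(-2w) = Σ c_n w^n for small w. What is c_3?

8/3

g(0) = 0
g′(0) = -2
g′′(0) = 0
g′′′(0) = 16
So c_3 = g′′′(0)/3! = 8/3.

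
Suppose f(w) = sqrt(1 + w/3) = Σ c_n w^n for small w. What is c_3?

1/432

[w^0] = 1;  [w^1] = 1/6;  [w^2] = -1/72;  [w^3] = 1/432.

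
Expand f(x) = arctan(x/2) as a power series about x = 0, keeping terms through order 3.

[x^0] = 0;  [x^1] = 1/2;  [x^2] = 0;  [x^3] = -1/24.

-x^3/24 + x/2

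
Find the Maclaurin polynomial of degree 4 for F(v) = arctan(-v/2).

[v^0] = 0;  [v^1] = -1/2;  [v^2] = 0;  [v^3] = 1/24;  [v^4] = 0.

v^3/24 - v/2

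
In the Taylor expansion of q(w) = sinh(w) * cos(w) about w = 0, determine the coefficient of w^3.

-1/3

Expand each factor separately, then convolve coefficients.
q(0) = 0
q′(0) = 1
q′′(0) = 0
q′′′(0) = -2
So c_3 = q′′′(0)/3! = -1/3.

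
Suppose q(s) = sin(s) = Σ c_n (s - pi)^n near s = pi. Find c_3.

1/6

c_3 = q′′′(pi)/3! = 1/6.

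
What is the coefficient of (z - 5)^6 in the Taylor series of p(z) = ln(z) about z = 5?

-1/93750

p(5) = ln(5)
p′(5) = 1/5
p′′(5) = -1/25
p′′′(5) = 2/125
p^(4)(5) = -6/625
p^(5)(5) = 24/3125
p^(6)(5) = -24/3125
The Taylor polynomial is Σ p^(k)(5)/k! · (z - 5)^k.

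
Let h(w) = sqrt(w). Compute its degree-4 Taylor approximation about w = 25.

-(w - 25)^4/2000000 + (w - 25)^3/50000 - (w - 25)^2/1000 + (w - 25)/10 + 5

Compute the successive derivatives at the expansion point and divide by k!.
h(25) = 5
h′(25) = 1/10
h′′(25) = -1/500
h′′′(25) = 3/25000
h^(4)(25) = -3/250000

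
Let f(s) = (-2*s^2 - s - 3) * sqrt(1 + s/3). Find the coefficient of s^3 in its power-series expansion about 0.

-47/144

Shift and add copies of the series according to the polynomial's terms.
f(0) = -3
f′(0) = -3/2
f′′(0) = -17/4
f′′′(0) = -47/24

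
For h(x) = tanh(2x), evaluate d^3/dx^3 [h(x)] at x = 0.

-16

From the series, [x^3] h = -8/3; multiply by 3! = 6 to get -16.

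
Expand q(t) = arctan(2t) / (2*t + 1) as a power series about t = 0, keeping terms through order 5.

Use 1/(1 - r) = Σ r^k on the denominator, then take the Cauchy product.
[t^0] = 0;  [t^1] = 2;  [t^2] = -4;  [t^3] = 16/3;  [t^4] = -32/3;  [t^5] = 416/15.

416*t^5/15 - 32*t^4/3 + 16*t^3/3 - 4*t^2 + 2*t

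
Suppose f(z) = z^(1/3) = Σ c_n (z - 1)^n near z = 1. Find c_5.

22/729

f(1) = 1
f′(1) = 1/3
f′′(1) = -2/9
f′′′(1) = 10/27
f^(4)(1) = -80/81
f^(5)(1) = 880/243
Dividing each by k! gives the coefficients c_0, ..., c_5.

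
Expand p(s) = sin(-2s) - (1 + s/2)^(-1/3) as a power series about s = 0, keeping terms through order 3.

439*s^3/324 - s^2/18 - 11*s/6 - 1

Combine the two series term by term.
[s^0] = -1;  [s^1] = -11/6;  [s^2] = -1/18;  [s^3] = 439/324.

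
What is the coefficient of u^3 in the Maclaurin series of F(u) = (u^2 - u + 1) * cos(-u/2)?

1/8

Multiply each power in the prefactor through the base expansion.
So c_3 = F′′′(0)/3! = 1/8.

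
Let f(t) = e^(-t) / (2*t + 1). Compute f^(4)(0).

633

Use 1/(1 - r) = Σ r^k on the denominator, then take the Cauchy product.
The coefficient of t^4 in the expansion is 211/8, so f^(4)(0) = 4! * (211/8) = 633.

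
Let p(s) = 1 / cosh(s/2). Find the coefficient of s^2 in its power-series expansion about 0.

-1/8

Divide the numerator series by the denominator series (power-series long division).
So c_2 = p′′(0)/2! = -1/8.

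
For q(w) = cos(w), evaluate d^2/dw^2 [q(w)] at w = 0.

The coefficient of w^2 in the expansion is -1/2, so q′′(0) = 2! * (-1/2) = -1.

-1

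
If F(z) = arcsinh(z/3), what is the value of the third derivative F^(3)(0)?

The coefficient of z^3 in the expansion is -1/162, so F′′′(0) = 3! * (-1/162) = -1/27.

-1/27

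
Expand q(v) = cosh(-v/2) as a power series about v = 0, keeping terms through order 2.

q(0) = 1
q′(0) = 0
q′′(0) = 1/4
The Taylor polynomial is Σ q^(k)(0)/k! · v^k.

v^2/8 + 1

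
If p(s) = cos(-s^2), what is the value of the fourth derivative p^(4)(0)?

-12

From the series, [s^4] p = -1/2; multiply by 4! = 24 to get -12.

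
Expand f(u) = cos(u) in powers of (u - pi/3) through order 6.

Compute the successive derivatives at the expansion point and divide by k!.

-(u - pi/3)^6/1440 - sqrt(3)*(u - pi/3)^5/240 + (u - pi/3)^4/48 + sqrt(3)*(u - pi/3)^3/12 - (u - pi/3)^2/4 - sqrt(3)*(u - pi/3)/2 + 1/2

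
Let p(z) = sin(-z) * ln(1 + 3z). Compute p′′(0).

Multiply the two series term by term and collect like powers.
The coefficient of z^2 in the expansion is -3, so p′′(0) = 2! * (-3) = -6.

-6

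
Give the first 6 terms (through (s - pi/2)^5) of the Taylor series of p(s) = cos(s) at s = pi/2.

-(s - pi/2)^5/120 + (s - pi/2)^3/6 - (s - pi/2)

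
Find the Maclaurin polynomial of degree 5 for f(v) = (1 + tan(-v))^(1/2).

Compose series: expand the inner function first, then feed it into the outer expansion.
f(0) = 1
f′(0) = -1/2
f′′(0) = -1/4
f′′′(0) = -11/8
f^(4)(0) = -47/16
f^(5)(0) = -601/32
Then c_k = f^(k)(0)/k! gives each Taylor coefficient.

-601*v^5/3840 - 47*v^4/384 - 11*v^3/48 - v^2/8 - v/2 + 1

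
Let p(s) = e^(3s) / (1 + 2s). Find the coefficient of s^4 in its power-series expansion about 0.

35/8

Write out both Maclaurin series and multiply, keeping only the needed powers.
p(0) = 1
p′(0) = 1
p′′(0) = 5
p′′′(0) = -3
p^(4)(0) = 105
So c_4 = p^(4)(0)/4! = 35/8.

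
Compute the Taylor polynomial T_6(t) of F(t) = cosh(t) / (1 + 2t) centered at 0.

Multiply the two series term by term and collect like powers.
F(0) = 1
F′(0) = -2
F′′(0) = 9
F′′′(0) = -54
F^(4)(0) = 433
F^(5)(0) = -4330
F^(6)(0) = 51961
The Taylor polynomial is Σ F^(k)(0)/k! · t^k.

51961*t^6/720 - 433*t^5/12 + 433*t^4/24 - 9*t^3 + 9*t^2/2 - 2*t + 1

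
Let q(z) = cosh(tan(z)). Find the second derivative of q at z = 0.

Compose series: expand the inner function first, then feed it into the outer expansion.
From the series, [z^2] q = 1/2; multiply by 2! = 2 to get 1.

1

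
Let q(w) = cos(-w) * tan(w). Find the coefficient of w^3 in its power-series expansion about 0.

-1/6

Expand each factor separately, then convolve coefficients.
So c_3 = q′′′(0)/3! = -1/6.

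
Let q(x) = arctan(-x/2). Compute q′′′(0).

1/4

The coefficient of x^3 in the expansion is 1/24, so q′′′(0) = 3! * (1/24) = 1/4.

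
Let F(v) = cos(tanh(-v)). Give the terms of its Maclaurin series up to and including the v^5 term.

Let u equal the inner series; expand the outer function in u and truncate.
F(0) = 1
F′(0) = 0
F′′(0) = -1
F′′′(0) = 0
F^(4)(0) = 9
F^(5)(0) = 0

3*v^4/8 - v^2/2 + 1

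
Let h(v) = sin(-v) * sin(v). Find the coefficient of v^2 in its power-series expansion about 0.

Expand each factor separately, then convolve coefficients.
h(0) = 0
h′(0) = 0
h′′(0) = -2

-1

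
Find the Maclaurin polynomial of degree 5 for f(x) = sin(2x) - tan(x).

Expand each term separately and add.

2*x^5/15 - 5*x^3/3 + x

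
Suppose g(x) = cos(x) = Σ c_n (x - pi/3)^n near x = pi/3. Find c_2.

-1/4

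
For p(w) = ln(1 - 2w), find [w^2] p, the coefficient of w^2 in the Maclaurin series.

p(0) = 0
p′(0) = -2
p′′(0) = -4
Then c_k = p^(k)(0)/k! gives each Taylor coefficient.

-2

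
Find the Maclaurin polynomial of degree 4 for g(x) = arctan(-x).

x^3/3 - x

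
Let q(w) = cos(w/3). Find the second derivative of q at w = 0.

Apply the Taylor formula c_k = f^(k)(a)/k!.
The coefficient of w^2 in the expansion is -1/18, so q′′(0) = 2! * (-1/18) = -1/9.

-1/9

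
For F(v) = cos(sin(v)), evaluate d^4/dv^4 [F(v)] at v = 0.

Let u equal the inner series; expand the outer function in u and truncate.
The coefficient of v^4 in the expansion is 5/24, so F^(4)(0) = 4! * (5/24) = 5.

5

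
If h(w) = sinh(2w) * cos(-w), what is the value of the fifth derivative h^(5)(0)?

-38

Write out both Maclaurin series and multiply, keeping only the needed powers.
The coefficient of w^5 in the expansion is -19/60, so h^(5)(0) = 5! * (-19/60) = -38.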